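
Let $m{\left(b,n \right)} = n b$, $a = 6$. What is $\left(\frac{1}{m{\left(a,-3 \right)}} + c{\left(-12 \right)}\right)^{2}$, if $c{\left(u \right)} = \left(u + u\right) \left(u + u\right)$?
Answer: $\frac{107474689}{324} \approx 3.3171 \cdot 10^{5}$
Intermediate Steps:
$m{\left(b,n \right)} = b n$
$c{\left(u \right)} = 4 u^{2}$ ($c{\left(u \right)} = 2 u 2 u = 4 u^{2}$)
$\left(\frac{1}{m{\left(a,-3 \right)}} + c{\left(-12 \right)}\right)^{2} = \left(\frac{1}{6 \left(-3\right)} + 4 \left(-12\right)^{2}\right)^{2} = \left(\frac{1}{-18} + 4 \cdot 144\right)^{2} = \left(- \frac{1}{18} + 576\right)^{2} = \left(\frac{10367}{18}\right)^{2} = \frac{107474689}{324}$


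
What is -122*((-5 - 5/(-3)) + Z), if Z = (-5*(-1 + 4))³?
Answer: 1236470/3 ≈ 4.1216e+5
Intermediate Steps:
Z = -3375 (Z = (-5*3)³ = (-15)³ = -3375)
-122*((-5 - 5/(-3)) + Z) = -122*((-5 - 5/(-3)) - 3375) = -122*((-5 - ⅓*(-5)) - 3375) = -122*((-5 + 5/3) - 3375) = -122*(-10/3 - 3375) = -122*(-10135/3) = 1236470/3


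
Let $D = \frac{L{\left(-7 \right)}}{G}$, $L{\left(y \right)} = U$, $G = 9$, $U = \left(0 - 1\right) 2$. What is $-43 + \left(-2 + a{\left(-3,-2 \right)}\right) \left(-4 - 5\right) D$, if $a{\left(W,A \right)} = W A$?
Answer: $-35$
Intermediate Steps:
$U = -2$ ($U = \left(-1\right) 2 = -2$)
$L{\left(y \right)} = -2$
$a{\left(W,A \right)} = A W$
$D = - \frac{2}{9} \approx -0.22222$
$-43 + \left(-2 + a{\left(-3,-2 \right)}\right) \left(-4 - 5\right) D = -43 + \left(-2 - -6\right) \left(-4 - 5\right) \left(- \frac{2}{9}\right) = -43 + \left(-2 + 6\right) \left(-9\right) \left(- \frac{2}{9}\right) = -43 + 4 \left(-9\right) \left(- \frac{2}{9}\right) = -43 - -8 = -43 + 8 = -35$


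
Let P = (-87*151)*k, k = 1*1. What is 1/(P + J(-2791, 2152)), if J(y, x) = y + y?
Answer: -1/18719 ≈ -5.3422e-5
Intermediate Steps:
k = 1
J(y, x) = 2*y
P = -13137 (P = -87*151*1 = -13137*1 = -13137)
1/(P + J(-2791, 2152)) = 1/(-13137 + 2*(-2791)) = 1/(-13137 - 5582) = 1/(-18719) = -1/18719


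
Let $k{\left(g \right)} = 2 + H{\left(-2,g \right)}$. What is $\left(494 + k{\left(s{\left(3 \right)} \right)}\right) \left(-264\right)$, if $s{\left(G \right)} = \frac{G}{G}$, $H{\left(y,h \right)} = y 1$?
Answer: $-130416$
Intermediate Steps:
$H{\left(y,h \right)} = y$
$s{\left(G \right)} = 1$
$k{\left(g \right)} = 0$ ($k{\left(g \right)} = 2 - 2 = 0$)
$\left(494 + k{\left(s{\left(3 \right)} \right)}\right) \left(-264\right) = \left(494 + 0\right) \left(-264\right) = 494 \left(-264\right) = -130416$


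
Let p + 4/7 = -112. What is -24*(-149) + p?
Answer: 24244/7 ≈ 3463.4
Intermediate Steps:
p = -788/7 (p = -4/7 - 112 = -788/7 ≈ -112.57)
-24*(-149) + p = -24*(-149) - 788/7 = 3576 - 788/7 = 24244/7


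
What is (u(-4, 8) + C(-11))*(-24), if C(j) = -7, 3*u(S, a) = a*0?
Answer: 168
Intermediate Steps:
u(S, a) = 0 (u(S, a) = (a*0)/3 = (⅓)*0 = 0)
(u(-4, 8) + C(-11))*(-24) = (0 - 7)*(-24) = -7*(-24) = 168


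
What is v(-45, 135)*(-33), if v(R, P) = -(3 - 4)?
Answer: -33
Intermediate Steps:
v(R, P) = 1 (v(R, P) = -1*(-1) = 1)
v(-45, 135)*(-33) = 1*(-33) = -33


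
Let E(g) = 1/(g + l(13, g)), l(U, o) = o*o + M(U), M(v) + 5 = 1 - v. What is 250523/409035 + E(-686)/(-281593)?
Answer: 11049615834648364/18040976728608405 ≈ 0.61247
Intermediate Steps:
M(v) = -4 - v (M(v) = -5 + (1 - v) = -4 - v)
l(U, o) = -4 + o**2 - U (l(U, o) = o*o + (-4 - U) = o**2 + (-4 - U) = -4 + o**2 - U)
E(g) = 1/(-17 + g + g**2) (E(g) = 1/(g + (-4 + g**2 - 1*13)) = 1/(g + (-4 + g**2 - 13)) = 1/(g + (-17 + g**2)) = 1/(-17 + g + g**2))
250523/409035 + E(-686)/(-281593) = 250523/409035 + 1/(-17 - 686 + (-686)**2*(-281593)) = 250523*(1/409035) - 1/281593/(-17 - 686 + 470596) = 250523/409035 - 1/281593/469893 = 250523/409035 + (1/469893)*(-1/281593) = 250523/409035 - 1/132318579549 = 11049615834648364/18040976728608405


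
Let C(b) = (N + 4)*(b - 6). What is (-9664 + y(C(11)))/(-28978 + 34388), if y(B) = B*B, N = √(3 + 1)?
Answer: -4382/2705 ≈ -1.6200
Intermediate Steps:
N = 2 (N = √4 = 2)
C(b) = -36 + 6*b (C(b) = (2 + 4)*(b - 6) = 6*(-6 + b) = -36 + 6*b)
y(B) = B²
(-9664 + y(C(11)))/(-28978 + 34388) = (-9664 + (-36 + 6*11)²)/(-28978 + 34388) = (-9664 + (-36 + 66)²)/5410 = (-9664 + 30²)*(1/5410) = (-9664 + 900)*(1/5410) = -8764*1/5410 = -4382/2705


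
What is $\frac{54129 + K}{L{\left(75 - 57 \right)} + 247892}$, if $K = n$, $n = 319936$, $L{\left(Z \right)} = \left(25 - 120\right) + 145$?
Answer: $\frac{374065}{247942} \approx 1.5087$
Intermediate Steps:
$L{\left(Z \right)} = 50$ ($L{\left(Z \right)} = -95 + 145 = 50$)
$K = 319936$
$\frac{54129 + K}{L{\left(75 - 57 \right)} + 247892} = \frac{54129 + 319936}{50 + 247892} = \frac{374065}{247942}$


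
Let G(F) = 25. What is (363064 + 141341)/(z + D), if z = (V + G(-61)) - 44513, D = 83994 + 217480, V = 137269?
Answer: 100881/78851 ≈ 1.2794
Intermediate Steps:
D = 301474
z = 92781 (z = (137269 + 25) - 44513 = 137294 - 44513 = 92781)
(363064 + 141341)/(z + D) = (363064 + 141341)/(92781 + 301474) = 504405/394255 = 504405*(1/394255) = 100881/78851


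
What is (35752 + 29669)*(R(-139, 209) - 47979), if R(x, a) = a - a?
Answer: -3138834159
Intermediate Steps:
R(x, a) = 0
(35752 + 29669)*(R(-139, 209) - 47979) = (35752 + 29669)*(0 - 47979) = 65421*(-47979) = -3138834159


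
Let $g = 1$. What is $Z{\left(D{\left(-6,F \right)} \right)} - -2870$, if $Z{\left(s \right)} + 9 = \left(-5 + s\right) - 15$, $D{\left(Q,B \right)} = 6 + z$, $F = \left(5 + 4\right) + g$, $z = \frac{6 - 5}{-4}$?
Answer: $\frac{11387}{4} \approx 2846.8$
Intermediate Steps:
$z = - \frac{1}{4}$ ($z = \left(6 - 5\right) \left(- \frac{1}{4}\right) = 1 \left(- \frac{1}{4}\right) = - \frac{1}{4} \approx -0.25$)
$F = 10$ ($F = \left(5 + 4\right) + 1 = 9 + 1 = 10$)
$D{\left(Q,B \right)} = \frac{23}{4}$ ($D{\left(Q,B \right)} = 6 - \frac{1}{4} = \frac{23}{4}$)
$Z{\left(s \right)} = -29 + s$ ($Z{\left(s \right)} = -9 + \left(\left(-5 + s\right) - 15\right) = -9 + \left(-20 + s\right) = -29 + s$)
$Z{\left(D{\left(-6,F \right)} \right)} - -2870 = \left(-29 + \frac{23}{4}\right) - -2870 = - \frac{93}{4} + 2870 = \frac{11387}{4}$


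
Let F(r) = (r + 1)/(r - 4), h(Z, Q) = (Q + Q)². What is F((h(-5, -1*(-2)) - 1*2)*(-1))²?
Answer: 169/324 ≈ 0.52160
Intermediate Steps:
h(Z, Q) = 4*Q² (h(Z, Q) = (2*Q)² = 4*Q²)
F(r) = (1 + r)/(-4 + r)
F((h(-5, -1*(-2)) - 1*2)*(-1))² = ((1 + (4*(-1*(-2))² - 1*2)*(-1))/(-4 + (4*(-1*(-2))² - 1*2)*(-1)))² = ((1 + (4*2² - 2)*(-1))/(-4 + (4*2² - 2)*(-1)))² = ((1 + (4*4 - 2)*(-1))/(-4 + (4*4 - 2)*(-1)))² = ((1 + (16 - 2)*(-1))/(-4 + (16 - 2)*(-1)))² = ((1 + 14*(-1))/(-4 + 14*(-1)))² = ((1 - 14)/(-4 - 14))² = (-13/(-18))² = (-1/18*(-13))² = (13/18)² = 169/324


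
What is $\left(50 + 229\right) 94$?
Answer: $26226$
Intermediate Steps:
$\left(50 + 229\right) 94 = 279 \cdot 94 = 26226$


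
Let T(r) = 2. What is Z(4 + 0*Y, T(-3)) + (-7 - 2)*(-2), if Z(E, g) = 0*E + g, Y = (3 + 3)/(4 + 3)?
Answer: 20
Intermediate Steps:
Y = 6/7 ≈ 0.85714
Z(E, g) = g (Z(E, g) = 0 + g = g)
Z(4 + 0*Y, T(-3)) + (-7 - 2)*(-2) = 2 + (-7 - 2)*(-2) = 2 - 9*(-2) = 2 + 18 = 20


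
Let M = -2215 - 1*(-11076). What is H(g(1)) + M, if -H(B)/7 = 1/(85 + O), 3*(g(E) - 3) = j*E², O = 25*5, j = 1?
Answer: 265829/30 ≈ 8861.0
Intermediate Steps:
O = 125
g(E) = 3 + E²/3 (g(E) = 3 + (1*E²)/3 = 3 + E²/3)
M = 8861 (M = -2215 + 11076 = 8861)
H(B) = -1/30 (H(B) = -7/(85 + 125) = -7/210 = -7*1/210 = -1/30)
H(g(1)) + M = -1/30 + 8861 = 265829/30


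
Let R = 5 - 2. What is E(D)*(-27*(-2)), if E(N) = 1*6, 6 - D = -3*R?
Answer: 324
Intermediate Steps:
R = 3
D = 15 (D = 6 - (-3)*3 = 6 - 1*(-9) = 6 + 9 = 15)
E(N) = 6
E(D)*(-27*(-2)) = 6*(-27*(-2)) = 6*54 = 324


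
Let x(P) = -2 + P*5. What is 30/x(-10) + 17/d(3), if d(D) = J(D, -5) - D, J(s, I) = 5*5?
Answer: 28/143 ≈ 0.19580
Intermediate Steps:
J(s, I) = 25
x(P) = -2 + 5*P
d(D) = 25 - D
30/x(-10) + 17/d(3) = 30/(-2 + 5*(-10)) + 17/(25 - 1*3) = 30/(-2 - 50) + 17/(25 - 3) = 30/(-52) + 17/22 = 30*(-1/52) + 17*(1/22) = -15/26 + 17/22 = 28/143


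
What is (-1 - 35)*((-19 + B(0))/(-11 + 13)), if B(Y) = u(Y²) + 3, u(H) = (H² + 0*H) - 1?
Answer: 306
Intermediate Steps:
u(H) = -1 + H² (u(H) = (H² + 0) - 1 = H² - 1 = -1 + H²)
B(Y) = 2 + Y⁴ (B(Y) = (-1 + (Y²)²) + 3 = (-1 + Y⁴) + 3 = 2 + Y⁴)
(-1 - 35)*((-19 + B(0))/(-11 + 13)) = (-1 - 35)*((-19 + (2 + 0⁴))/(-11 + 13)) = -36*(-19 + (2 + 0))/2 = -36*(-19 + 2)/2 = -(-612)/2 = -36*(-17/2) = 306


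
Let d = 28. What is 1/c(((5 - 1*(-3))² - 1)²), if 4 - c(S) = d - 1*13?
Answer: -1/11 ≈ -0.090909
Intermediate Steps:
c(S) = -11 (c(S) = 4 - (28 - 1*13) = 4 - (28 - 13) = 4 - 1*15 = 4 - 15 = -11)
1/c(((5 - 1*(-3))² - 1)²) = 1/(-11) = -1/11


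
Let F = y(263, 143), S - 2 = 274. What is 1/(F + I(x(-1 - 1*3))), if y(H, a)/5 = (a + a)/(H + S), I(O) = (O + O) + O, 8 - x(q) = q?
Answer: 49/1894 ≈ 0.025871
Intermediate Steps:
S = 276 (S = 2 + 274 = 276)
x(q) = 8 - q
I(O) = 3*O (I(O) = 2*O + O = 3*O)
y(H, a) = 10*a/(276 + H) (y(H, a) = 5*((a + a)/(H + 276)) = 5*((2*a)/(276 + H)) = 5*(2*a/(276 + H)) = 10*a/(276 + H))
F = 130/49 (F = 10*143/(276 + 263) = 10*143/539 = 10*143*(1/539) = 130/49 ≈ 2.6531)
1/(F + I(x(-1 - 1*3))) = 1/(130/49 + 3*(8 - (-1 - 1*3))) = 1/(130/49 + 3*(8 - (-1 - 3))) = 1/(130/49 + 3*(8 - 1*(-4))) = 1/(130/49 + 3*(8 + 4)) = 1/(130/49 + 3*12) = 1/(130/49 + 36) = 1/(1894/49) = 49/1894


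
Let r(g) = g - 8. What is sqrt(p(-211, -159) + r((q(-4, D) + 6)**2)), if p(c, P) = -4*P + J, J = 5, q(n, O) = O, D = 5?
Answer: sqrt(754) ≈ 27.459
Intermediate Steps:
p(c, P) = 5 - 4*P (p(c, P) = -4*P + 5 = 5 - 4*P)
r(g) = -8 + g
sqrt(p(-211, -159) + r((q(-4, D) + 6)**2)) = sqrt((5 - 4*(-159)) + (-8 + (5 + 6)**2)) = sqrt((5 + 636) + (-8 + 11**2)) = sqrt(641 + (-8 + 121)) = sqrt(641 + 113) = sqrt(754)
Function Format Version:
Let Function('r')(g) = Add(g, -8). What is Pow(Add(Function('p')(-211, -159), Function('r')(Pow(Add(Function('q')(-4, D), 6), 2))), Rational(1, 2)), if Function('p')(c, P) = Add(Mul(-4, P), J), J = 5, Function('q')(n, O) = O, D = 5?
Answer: Pow(754, Rational(1, 2)) ≈ 27.459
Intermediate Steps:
Function('p')(c, P) = Add(5, Mul(-4, P)) (Function('p')(c, P) = Add(Mul(-4, P), 5) = Add(5, Mul(-4, P)))
Function('r')(g) = Add(-8, g)
Pow(Add(Function('p')(-211, -159), Function('r')(Pow(Add(Function('q')(-4, D), 6), 2))), Rational(1, 2)) = Pow(Add(Add(5, Mul(-4, -159)), Add(-8, Pow(Add(5, 6), 2))), Rational(1, 2)) = Pow(Add(Add(5, 636), Add(-8, Pow(11, 2))), Rational(1, 2)) = Pow(Add(641, Add(-8, 121)), Rational(1, 2)) = Pow(Add(641, 113), Rational(1, 2)) = Pow(754, Rational(1, 2))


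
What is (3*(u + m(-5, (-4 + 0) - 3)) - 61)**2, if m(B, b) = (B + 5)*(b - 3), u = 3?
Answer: 2704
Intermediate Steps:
m(B, b) = (-3 + b)*(5 + B) (m(B, b) = (5 + B)*(-3 + b) = (-3 + b)*(5 + B))
(3*(u + m(-5, (-4 + 0) - 3)) - 61)**2 = (3*(3 + (-15 - 3*(-5) + 5*((-4 + 0) - 3) - 5*((-4 + 0) - 3))) - 61)**2 = (3*(3 + (-15 + 15 + 5*(-4 - 3) - 5*(-4 - 3))) - 61)**2 = (3*(3 + (-15 + 15 + 5*(-7) - 5*(-7))) - 61)**2 = (3*(3 + (-15 + 15 - 35 + 35)) - 61)**2 = (3*(3 + 0) - 61)**2 = (3*3 - 61)**2 = (9 - 61)**2 = (-52)**2 = 2704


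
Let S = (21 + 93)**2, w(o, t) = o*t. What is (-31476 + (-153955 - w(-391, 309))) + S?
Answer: -51616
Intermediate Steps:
S = 12996 (S = 114**2 = 12996)
(-31476 + (-153955 - w(-391, 309))) + S = (-31476 + (-153955 - (-391)*309)) + 12996 = (-31476 + (-153955 - 1*(-120819))) + 12996 = (-31476 + (-153955 + 120819)) + 12996 = (-31476 - 33136) + 12996 = -64612 + 12996 = -51616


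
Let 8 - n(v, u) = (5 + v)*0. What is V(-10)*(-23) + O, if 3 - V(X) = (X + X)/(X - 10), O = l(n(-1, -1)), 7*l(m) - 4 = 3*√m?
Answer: -318/7 + 6*√2/7 ≈ -44.216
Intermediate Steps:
n(v, u) = 8 (n(v, u) = 8 - (5 + v)*0 = 8 - 1*0 = 8 + 0 = 8)
l(m) = 4/7 + 3*√m/7 (l(m) = 4/7 + (3*√m)/7 = 4/7 + 3*√m/7)
O = 4/7 + 6*√2/7 (O = 4/7 + 3*√8/7 = 4/7 + 3*(2*√2)/7 = 4/7 + 6*√2/7 ≈ 1.7836)
V(X) = 3 - 2*X/(-10 + X) (V(X) = 3 - (X + X)/(X - 10) = 3 - 2*X/(-10 + X))
V(-10)*(-23) + O = ((-30 - 10)/(-10 - 10))*(-23) + (4/7 + 6*√2/7) = (-40/(-20))*(-23) + (4/7 + 6*√2/7) = -1/20*(-40)*(-23) + (4/7 + 6*√2/7) = 2*(-23) + (4/7 + 6*√2/7) = -46 + (4/7 + 6*√2/7) = -318/7 + 6*√2/7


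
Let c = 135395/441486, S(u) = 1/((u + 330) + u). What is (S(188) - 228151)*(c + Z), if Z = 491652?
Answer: -11654156278666989845/103896372 ≈ -1.1217e+11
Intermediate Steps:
S(u) = 1/(330 + 2*u) (S(u) = 1/((330 + u) + u) = 1/(330 + 2*u))
c = 135395/441486 (c = 135395*(1/441486) = 135395/441486 ≈ 0.30668)
(S(188) - 228151)*(c + Z) = (1/(2*(165 + 188)) - 228151)*(135395/441486 + 491652) = ((½)/353 - 228151)*(217057610267/441486) = ((½)*(1/353) - 228151)*(217057610267/441486) = (1/706 - 228151)*(217057610267/441486) = -161074605/706*217057610267/441486 = -11654156278666989845/103896372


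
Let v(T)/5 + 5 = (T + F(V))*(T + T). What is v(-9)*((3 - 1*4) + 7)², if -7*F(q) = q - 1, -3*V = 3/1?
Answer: 191340/7 ≈ 27334.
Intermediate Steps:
V = -1 (V = -1/1 = -1 ≈ -1.0000)
F(q) = ⅐ - q/7 (F(q) = -(q - 1)/7 = -(-1 + q)/7 = ⅐ - q/7)
v(T) = -25 + 10*T*(2/7 + T) (v(T) = -25 + 5*((T + (⅐ - ⅐*(-1)))*(T + T)) = -25 + 5*((T + (⅐ + ⅐))*(2*T)) = -25 + 5*((T + 2/7)*(2*T)) = -25 + 5*((2/7 + T)*(2*T)) = -25 + 5*(2*T*(2/7 + T)) = -25 + 10*T*(2/7 + T))
v(-9)*((3 - 1*4) + 7)² = (-25 + 10*(-9)² + (20/7)*(-9))*((3 - 1*4) + 7)² = (-25 + 10*81 - 180/7)*((3 - 4) + 7)² = (-25 + 810 - 180/7)*(-1 + 7)² = (5315/7)*6² = (5315/7)*36 = 191340/7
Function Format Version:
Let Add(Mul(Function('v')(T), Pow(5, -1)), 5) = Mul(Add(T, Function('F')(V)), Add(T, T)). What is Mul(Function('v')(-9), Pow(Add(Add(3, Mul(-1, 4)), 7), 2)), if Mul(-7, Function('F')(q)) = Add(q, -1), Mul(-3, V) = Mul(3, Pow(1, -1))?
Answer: Rational(191340, 7) ≈ 27334.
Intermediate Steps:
V = -1 (V = Mul(Rational(-1, 3), Mul(3, Pow(1, -1))) = Mul(Rational(-1, 3), Mul(3, 1)) = Mul(Rational(-1, 3), 3) = -1)
Function('F')(q) = Add(Rational(1, 7), Mul(Rational(-1, 7), q)) (Function('F')(q) = Mul(Rational(-1, 7), Add(q, -1)) = Mul(Rational(-1, 7), Add(-1, q)) = Add(Rational(1, 7), Mul(Rational(-1, 7), q)))
Function('v')(T) = Add(-25, Mul(10, T, Add(Rational(2, 7), T))) (Function('v')(T) = Add(-25, Mul(5, Mul(Add(T, Add(Rational(1, 7), Mul(Rational(-1, 7), -1))), Add(T, T)))) = Add(-25, Mul(5, Mul(Add(T, Add(Rational(1, 7), Rational(1, 7))), Mul(2, T)))) = Add(-25, Mul(5, Mul(Add(T, Rational(2, 7)), Mul(2, T)))) = Add(-25, Mul(5, Mul(Add(Rational(2, 7), T), Mul(2, T)))) = Add(-25, Mul(5, Mul(2, T, Add(Rational(2, 7), T)))) = Add(-25, Mul(10, T, Add(Rational(2, 7), T))))
Mul(Function('v')(-9), Pow(Add(Add(3, Mul(-1, 4)), 7), 2)) = Mul(Add(-25, Mul(10, Pow(-9, 2)), Mul(Rational(20, 7), -9)), Pow(Add(Add(3, Mul(-1, 4)), 7), 2)) = Mul(Add(-25, Mul(10, 81), Rational(-180, 7)), Pow(Add(Add(3, -4), 7), 2)) = Mul(Add(-25, 810, Rational(-180, 7)), Pow(Add(-1, 7), 2)) = Mul(Rational(5315, 7), Pow(6, 2)) = Mul(Rational(5315, 7), 36) = Rational(191340, 7)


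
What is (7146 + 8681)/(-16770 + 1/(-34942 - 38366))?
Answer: -23678484/25089289 ≈ -0.94377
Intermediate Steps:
(7146 + 8681)/(-16770 + 1/(-34942 - 38366)) = 15827/(-16770 + 1/(-73308)) = 15827/(-16770 - 1/73308) = 15827/(-1229375161/73308) = 15827*(-73308/1229375161) = -23678484/25089289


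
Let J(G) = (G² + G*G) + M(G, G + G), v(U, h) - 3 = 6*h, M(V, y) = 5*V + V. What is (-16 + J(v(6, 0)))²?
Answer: 400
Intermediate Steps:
M(V, y) = 6*V
v(U, h) = 3 + 6*h
J(G) = 2*G² + 6*G (J(G) = (G² + G*G) + 6*G = (G² + G²) + 6*G = 2*G² + 6*G)
(-16 + J(v(6, 0)))² = (-16 + 2*(3 + 6*0)*(3 + (3 + 6*0)))² = (-16 + 2*(3 + 0)*(3 + (3 + 0)))² = (-16 + 2*3*(3 + 3))² = (-16 + 2*3*6)² = (-16 + 36)² = 20² = 400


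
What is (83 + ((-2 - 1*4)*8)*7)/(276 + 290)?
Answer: -253/566 ≈ -0.44700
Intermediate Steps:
(83 + ((-2 - 1*4)*8)*7)/(276 + 290) = (83 + ((-2 - 4)*8)*7)/566 = (83 - 6*8*7)*(1/566) = (83 - 48*7)*(1/566) = (83 - 336)*(1/566) = -253*1/566 = -253/566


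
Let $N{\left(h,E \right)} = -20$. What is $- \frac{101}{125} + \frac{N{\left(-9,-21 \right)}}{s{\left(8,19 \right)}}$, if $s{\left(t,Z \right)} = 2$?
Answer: $- \frac{1351}{125} \approx -10.808$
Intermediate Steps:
$- \frac{101}{125} + \frac{N{\left(-9,-21 \right)}}{s{\left(8,19 \right)}} = - \frac{101}{125} - \frac{20}{2} = \left(-101\right) \frac{1}{125} - 10 = - \frac{101}{125} - 10 = - \frac{1351}{125}$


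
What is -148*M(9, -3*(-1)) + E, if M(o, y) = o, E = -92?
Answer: -1424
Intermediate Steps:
-148*M(9, -3*(-1)) + E = -148*9 - 92 = -1332 - 92 = -1424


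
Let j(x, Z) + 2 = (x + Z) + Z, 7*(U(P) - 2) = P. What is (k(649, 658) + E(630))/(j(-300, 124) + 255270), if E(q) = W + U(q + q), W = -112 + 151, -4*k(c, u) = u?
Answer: 113/510432 ≈ 0.00022138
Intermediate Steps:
k(c, u) = -u/4
U(P) = 2 + P/7
W = 39
j(x, Z) = -2 + x + 2*Z (j(x, Z) = -2 + ((x + Z) + Z) = -2 + ((Z + x) + Z) = -2 + (x + 2*Z) = -2 + x + 2*Z)
E(q) = 41 + 2*q/7 (E(q) = 39 + (2 + (q + q)/7) = 39 + (2 + (2*q)/7) = 39 + (2 + 2*q/7) = 41 + 2*q/7)
(k(649, 658) + E(630))/(j(-300, 124) + 255270) = (-¼*658 + (41 + (2/7)*630))/((-2 - 300 + 2*124) + 255270) = (-329/2 + (41 + 180))/((-2 - 300 + 248) + 255270) = (-329/2 + 221)/(-54 + 255270) = (113/2)/255216 = (113/2)*(1/255216) = 113/510432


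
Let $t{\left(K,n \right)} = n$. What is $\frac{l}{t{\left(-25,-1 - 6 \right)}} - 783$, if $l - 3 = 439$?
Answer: $- \frac{5923}{7} \approx -846.14$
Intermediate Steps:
$l = 442$ ($l = 3 + 439 = 442$)
$\frac{l}{t{\left(-25,-1 - 6 \right)}} - 783 = \frac{1}{-1 - 6} \cdot 442 - 783 = \frac{1}{-7} \cdot 442 - 783 = \left(- \frac{1}{7}\right) 442 - 783 = - \frac{442}{7} - 783 = - \frac{5923}{7}$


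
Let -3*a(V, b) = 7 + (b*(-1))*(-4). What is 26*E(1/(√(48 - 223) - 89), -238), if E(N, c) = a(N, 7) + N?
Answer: -3687151/12144 - 65*I*√7/4048 ≈ -303.62 - 0.042484*I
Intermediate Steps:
a(V, b) = -7/3 - 4*b/3 (a(V, b) = -(7 + (b*(-1))*(-4))/3 = -(7 - b*(-4))/3 = -(7 + 4*b)/3 = -7/3 - 4*b/3)
E(N, c) = -35/3 + N (E(N, c) = (-7/3 - 4/3*7) + N = (-7/3 - 28/3) + N = -35/3 + N)
26*E(1/(√(48 - 223) - 89), -238) = 26*(-35/3 + 1/(√(48 - 223) - 89)) = 26*(-35/3 + 1/(√(-175) - 89)) = 26*(-35/3 + 1/(5*I*√7 - 89)) = 26*(-35/3 + 1/(-89 + 5*I*√7)) = -910/3 + 26/(-89 + 5*I*√7)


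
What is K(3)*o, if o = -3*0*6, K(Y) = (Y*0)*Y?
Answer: 0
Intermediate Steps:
K(Y) = 0 (K(Y) = 0*Y = 0)
o = 0 (o = 0*6 = 0)
K(3)*o = 0*0 = 0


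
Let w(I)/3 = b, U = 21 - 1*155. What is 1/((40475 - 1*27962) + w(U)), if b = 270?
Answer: 1/13323 ≈ 7.5058e-5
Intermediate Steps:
U = -134 (U = 21 - 155 = -134)
w(I) = 810 (w(I) = 3*270 = 810)
1/((40475 - 1*27962) + w(U)) = 1/((40475 - 1*27962) + 810) = 1/((40475 - 27962) + 810) = 1/(12513 + 810) = 1/13323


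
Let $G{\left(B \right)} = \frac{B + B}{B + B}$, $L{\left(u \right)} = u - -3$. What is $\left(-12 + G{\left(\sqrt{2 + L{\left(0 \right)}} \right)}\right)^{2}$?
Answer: $121$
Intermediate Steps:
$L{\left(u \right)} = 3 + u$ ($L{\left(u \right)} = u + 3 = 3 + u$)
$G{\left(B \right)} = 1$ ($G{\left(B \right)} = \frac{2 B}{2 B} = 2 B \frac{1}{2 B} = 1$)
$\left(-12 + G{\left(\sqrt{2 + L{\left(0 \right)}} \right)}\right)^{2} = \left(-12 + 1\right)^{2} = \left(-11\right)^{2} = 121$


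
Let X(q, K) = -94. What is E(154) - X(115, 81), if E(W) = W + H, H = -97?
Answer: 151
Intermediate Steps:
E(W) = -97 + W (E(W) = W - 97 = -97 + W)
E(154) - X(115, 81) = (-97 + 154) - 1*(-94) = 57 + 94 = 151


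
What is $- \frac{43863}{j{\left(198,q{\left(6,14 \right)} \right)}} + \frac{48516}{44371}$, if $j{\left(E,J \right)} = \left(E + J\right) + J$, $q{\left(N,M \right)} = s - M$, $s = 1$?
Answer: $- \frac{1937900421}{7631812} \approx -253.92$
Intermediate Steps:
$q{\left(N,M \right)} = 1 - M$
$j{\left(E,J \right)} = E + 2 J$
$- \frac{43863}{j{\left(198,q{\left(6,14 \right)} \right)}} + \frac{48516}{44371} = - \frac{43863}{198 + 2 \left(1 - 14\right)} + \frac{48516}{44371} = - \frac{43863}{198 + 2 \left(1 - 14\right)} + 48516 \cdot \frac{1}{44371} = - \frac{43863}{198 + 2 \left(-13\right)} + \frac{48516}{44371} = - \frac{43863}{198 - 26} + \frac{48516}{44371} = - \frac{43863}{172} + \frac{48516}{44371} = - \frac{1937900421}{7631812}$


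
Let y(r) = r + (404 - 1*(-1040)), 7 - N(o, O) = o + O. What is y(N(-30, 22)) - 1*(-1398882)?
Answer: 1400341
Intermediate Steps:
N(o, O) = 7 - O - o (N(o, O) = 7 - (o + O) = 7 - (O + o) = 7 + (-O - o) = 7 - O - o)
y(r) = 1444 + r (y(r) = r + (404 + 1040) = r + 1444 = 1444 + r)
y(N(-30, 22)) - 1*(-1398882) = (1444 + (7 - 1*22 - 1*(-30))) - 1*(-1398882) = (1444 + (7 - 22 + 30)) + 1398882 = (1444 + 15) + 1398882 = 1459 + 1398882 = 1400341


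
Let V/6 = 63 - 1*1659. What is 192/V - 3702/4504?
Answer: -756565/898548 ≈ -0.84199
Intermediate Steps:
V = -9576 (V = 6*(63 - 1*1659) = 6*(63 - 1659) = 6*(-1596) = -9576)
192/V - 3702/4504 = 192/(-9576) - 3702/4504 = 192*(-1/9576) - 3702*1/4504 = -8/399 - 1851/2252 = -756565/898548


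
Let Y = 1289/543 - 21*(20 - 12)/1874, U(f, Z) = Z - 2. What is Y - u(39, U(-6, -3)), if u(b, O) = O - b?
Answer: 23548985/508791 ≈ 46.284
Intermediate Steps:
U(f, Z) = -2 + Z
Y = 1162181/508791 (Y = 1289*(1/543) - 21*8*(1/1874) = 1289/543 - 168*1/1874 = 1289/543 - 84/937 = 1162181/508791 ≈ 2.2842)
Y - u(39, U(-6, -3)) = 1162181/508791 - ((-2 - 3) - 1*39) = 1162181/508791 - (-5 - 39) = 1162181/508791 - 1*(-44) = 1162181/508791 + 44 = 23548985/508791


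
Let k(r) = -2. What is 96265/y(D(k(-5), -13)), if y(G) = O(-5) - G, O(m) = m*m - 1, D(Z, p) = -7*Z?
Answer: 19253/2 ≈ 9626.5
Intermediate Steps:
O(m) = -1 + m² (O(m) = m² - 1 = -1 + m²)
y(G) = 24 - G (y(G) = (-1 + (-5)²) - G = (-1 + 25) - G = 24 - G)
96265/y(D(k(-5), -13)) = 96265/(24 - (-7)*(-2)) = 96265/(24 - 1*14) = 96265/(24 - 14) = 96265/10 = 96265*(⅒) = 19253/2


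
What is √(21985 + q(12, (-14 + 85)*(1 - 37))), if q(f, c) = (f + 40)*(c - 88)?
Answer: I*√115503 ≈ 339.86*I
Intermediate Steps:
q(f, c) = (-88 + c)*(40 + f) (q(f, c) = (40 + f)*(-88 + c) = (-88 + c)*(40 + f))
√(21985 + q(12, (-14 + 85)*(1 - 37))) = √(21985 + (-3520 - 88*12 + 40*((-14 + 85)*(1 - 37)) + ((-14 + 85)*(1 - 37))*12)) = √(21985 + (-3520 - 1056 + 40*(71*(-36)) + (71*(-36))*12)) = √(21985 + (-3520 - 1056 + 40*(-2556) - 2556*12)) = √(21985 + (-3520 - 1056 - 102240 - 30672)) = √(21985 - 137488) = √(-115503) = I*√115503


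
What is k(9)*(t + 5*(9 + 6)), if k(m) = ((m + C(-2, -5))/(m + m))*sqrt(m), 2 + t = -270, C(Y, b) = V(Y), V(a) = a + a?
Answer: -985/6 ≈ -164.17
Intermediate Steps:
V(a) = 2*a
C(Y, b) = 2*Y
t = -272 (t = -2 - 270 = -272)
k(m) = (-4 + m)/(2*sqrt(m)) (k(m) = ((m + 2*(-2))/(m + m))*sqrt(m) = ((m - 4)/((2*m)))*sqrt(m) = ((-4 + m)*(1/(2*m)))*sqrt(m) = ((-4 + m)/(2*m))*sqrt(m) = (-4 + m)/(2*sqrt(m)))
k(9)*(t + 5*(9 + 6)) = ((-4 + 9)/(2*sqrt(9)))*(-272 + 5*(9 + 6)) = ((1/2)*(1/3)*5)*(-272 + 5*15) = 5*(-272 + 75)/6 = (5/6)*(-197) = -985/6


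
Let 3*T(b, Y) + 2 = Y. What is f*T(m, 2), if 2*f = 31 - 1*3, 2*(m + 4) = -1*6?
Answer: 0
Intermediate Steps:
m = -7 (m = -4 + (-1*6)/2 = -4 + (½)*(-6) = -4 - 3 = -7)
T(b, Y) = -⅔ + Y/3
f = 14 (f = (31 - 1*3)/2 = (31 - 3)/2 = (½)*28 = 14)
f*T(m, 2) = 14*(-⅔ + (⅓)*2) = 14*(-⅔ + ⅔) = 14*0 = 0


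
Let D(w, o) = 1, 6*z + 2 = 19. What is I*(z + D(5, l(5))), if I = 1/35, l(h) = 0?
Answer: 23/210 ≈ 0.10952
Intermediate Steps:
z = 17/6 (z = -⅓ + (⅙)*19 = -⅓ + 19/6 = 17/6 ≈ 2.8333)
I = 1/35 ≈ 0.028571
I*(z + D(5, l(5))) = (17/6 + 1)/35 = (1/35)*(23/6) = 23/210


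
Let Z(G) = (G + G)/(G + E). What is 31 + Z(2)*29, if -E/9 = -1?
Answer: 457/11 ≈ 41.545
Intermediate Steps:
E = 9 (E = -9*(-1) = 9)
Z(G) = 2*G/(9 + G) (Z(G) = (G + G)/(G + 9) = (2*G)/(9 + G) = 2*G/(9 + G))
31 + Z(2)*29 = 31 + (2*2/(9 + 2))*29 = 31 + (2*2/11)*29 = 31 + (2*2*(1/11))*29 = 31 + (4/11)*29 = 31 + 116/11 = 457/11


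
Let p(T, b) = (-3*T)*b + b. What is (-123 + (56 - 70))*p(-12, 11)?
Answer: -55759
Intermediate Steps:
p(T, b) = b - 3*T*b (p(T, b) = -3*T*b + b = b - 3*T*b)
(-123 + (56 - 70))*p(-12, 11) = (-123 + (56 - 70))*(11*(1 - 3*(-12))) = (-123 - 14)*(11*(1 + 36)) = -1507*37 = -137*407 = -55759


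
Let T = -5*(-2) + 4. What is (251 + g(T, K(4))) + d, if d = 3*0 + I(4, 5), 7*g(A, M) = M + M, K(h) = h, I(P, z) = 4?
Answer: 1793/7 ≈ 256.14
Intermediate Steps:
T = 14 (T = 10 + 4 = 14)
g(A, M) = 2*M/7 (g(A, M) = (M + M)/7 = (2*M)/7 = 2*M/7)
d = 4 (d = 3*0 + 4 = 0 + 4 = 4)
(251 + g(T, K(4))) + d = (251 + (2/7)*4) + 4 = (251 + 8/7) + 4 = 1765/7 + 4 = 1793/7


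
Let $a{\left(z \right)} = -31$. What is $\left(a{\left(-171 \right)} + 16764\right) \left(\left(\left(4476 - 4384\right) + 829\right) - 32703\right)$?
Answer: $-531808206$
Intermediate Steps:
$\left(a{\left(-171 \right)} + 16764\right) \left(\left(\left(4476 - 4384\right) + 829\right) - 32703\right) = \left(-31 + 16764\right) \left(\left(\left(4476 - 4384\right) + 829\right) - 32703\right) = 16733 \left(\left(92 + 829\right) - 32703\right) = 16733 \left(921 - 32703\right) = 16733 \left(-31782\right) = -531808206$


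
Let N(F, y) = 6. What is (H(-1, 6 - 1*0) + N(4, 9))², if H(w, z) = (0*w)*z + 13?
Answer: 361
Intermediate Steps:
H(w, z) = 13 (H(w, z) = 0*z + 13 = 0 + 13 = 13)
(H(-1, 6 - 1*0) + N(4, 9))² = (13 + 6)² = 19² = 361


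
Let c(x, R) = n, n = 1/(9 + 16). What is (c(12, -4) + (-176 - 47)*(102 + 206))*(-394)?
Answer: 676537006/25 ≈ 2.7061e+7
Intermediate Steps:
n = 1/25 ≈ 0.040000
c(x, R) = 1/25
(c(12, -4) + (-176 - 47)*(102 + 206))*(-394) = (1/25 + (-176 - 47)*(102 + 206))*(-394) = (1/25 - 223*308)*(-394) = (1/25 - 68684)*(-394) = -1717099/25*(-394) = 676537006/25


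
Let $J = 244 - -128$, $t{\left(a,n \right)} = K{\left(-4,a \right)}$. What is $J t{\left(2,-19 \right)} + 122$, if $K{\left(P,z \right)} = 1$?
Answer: $494$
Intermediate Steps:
$t{\left(a,n \right)} = 1$
$J = 372$ ($J = 244 + 128 = 372$)
$J t{\left(2,-19 \right)} + 122 = 372 \cdot 1 + 122 = 372 + 122 = 494$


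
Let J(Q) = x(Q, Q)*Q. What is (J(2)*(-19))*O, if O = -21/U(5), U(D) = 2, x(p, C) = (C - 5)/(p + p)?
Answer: -1197/4 ≈ -299.25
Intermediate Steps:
x(p, C) = (-5 + C)/(2*p) (x(p, C) = (-5 + C)/((2*p)) = (-5 + C)*(1/(2*p)) = (-5 + C)/(2*p))
J(Q) = -5/2 + Q/2 (J(Q) = ((-5 + Q)/(2*Q))*Q = -5/2 + Q/2)
O = -21/2 ≈ -10.500
(J(2)*(-19))*O = ((-5/2 + (½)*2)*(-19))*(-21/2) = ((-5/2 + 1)*(-19))*(-21/2) = -3/2*(-19)*(-21/2) = (57/2)*(-21/2) = -1197/4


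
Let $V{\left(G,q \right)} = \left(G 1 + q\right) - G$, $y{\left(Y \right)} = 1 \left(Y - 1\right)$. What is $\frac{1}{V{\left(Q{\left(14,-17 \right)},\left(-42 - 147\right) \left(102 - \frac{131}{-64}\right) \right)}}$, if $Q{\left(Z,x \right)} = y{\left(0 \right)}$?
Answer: $- \frac{64}{1258551} \approx -5.0852 \cdot 10^{-5}$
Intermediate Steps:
$y{\left(Y \right)} = -1 + Y$ ($y{\left(Y \right)} = 1 \left(-1 + Y\right) = -1 + Y$)
$Q{\left(Z,x \right)} = -1$ ($Q{\left(Z,x \right)} = -1 + 0 = -1$)
$V{\left(G,q \right)} = q$ ($V{\left(G,q \right)} = \left(G + q\right) - G = q$)
$\frac{1}{V{\left(Q{\left(14,-17 \right)},\left(-42 - 147\right) \left(102 - \frac{131}{-64}\right) \right)}} = \frac{1}{\left(-42 - 147\right) \left(102 - \frac{131}{-64}\right)} = \frac{1}{\left(-189\right) \left(102 - - \frac{131}{64}\right)} = \frac{1}{\left(-189\right) \left(102 + \frac{131}{64}\right)} = \frac{1}{\left(-189\right) \frac{6659}{64}} = \frac{1}{- \frac{1258551}{64}} = - \frac{64}{1258551}$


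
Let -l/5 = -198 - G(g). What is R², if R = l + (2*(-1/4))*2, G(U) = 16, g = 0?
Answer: 1142761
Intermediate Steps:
l = 1070 (l = -5*(-198 - 1*16) = -5*(-198 - 16) = -5*(-214) = 1070)
R = 1069 (R = 1070 + (2*(-1/4))*2 = 1070 + (2*(-1*¼))*2 = 1070 + (2*(-¼))*2 = 1070 - ½*2 = 1070 - 1 = 1069)
R² = 1069² = 1142761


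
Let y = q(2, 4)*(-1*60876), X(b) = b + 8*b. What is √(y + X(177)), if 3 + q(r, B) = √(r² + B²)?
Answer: 3*√(20469 - 13528*√5) ≈ 296.69*I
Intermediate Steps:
X(b) = 9*b
q(r, B) = -3 + √(B² + r²) (q(r, B) = -3 + √(r² + B²) = -3 + √(B² + r²))
y = 182628 - 121752*√5 (y = (-3 + √(4² + 2²))*(-1*60876) = (-3 + √(16 + 4))*(-60876) = (-3 + √20)*(-60876) = (-3 + 2*√5)*(-60876) = 182628 - 121752*√5 ≈ -89618.)
√(y + X(177)) = √((182628 - 121752*√5) + 9*177) = √((182628 - 121752*√5) + 1593) = √(184221 - 121752*√5)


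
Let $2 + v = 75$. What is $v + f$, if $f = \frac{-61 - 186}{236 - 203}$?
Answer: $\frac{2162}{33} \approx 65.515$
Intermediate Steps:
$v = 73$ ($v = -2 + 75 = 73$)
$f = - \frac{247}{33} \approx -7.4848$
$v + f = 73 - \frac{247}{33} = \frac{2162}{33}$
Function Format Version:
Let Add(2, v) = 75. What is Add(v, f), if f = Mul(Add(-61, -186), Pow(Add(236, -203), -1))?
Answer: Rational(2162, 33) ≈ 65.515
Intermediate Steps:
v = 73 (v = Add(-2, 75) = 73)
f = Rational(-247, 33) (f = Mul(-247, Pow(33, -1)) = Mul(-247, Rational(1, 33)) = Rational(-247, 33) ≈ -7.4848)
Add(v, f) = Add(73, Rational(-247, 33)) = Rational(2162, 33)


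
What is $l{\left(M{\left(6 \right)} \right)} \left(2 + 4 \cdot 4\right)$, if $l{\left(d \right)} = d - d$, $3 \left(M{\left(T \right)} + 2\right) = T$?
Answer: $0$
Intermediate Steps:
$M{\left(T \right)} = -2 + \frac{T}{3}$
$l{\left(d \right)} = 0$
$l{\left(M{\left(6 \right)} \right)} \left(2 + 4 \cdot 4\right) = 0 \left(2 + 4 \cdot 4\right) = 0 \left(2 + 16\right) = 0 \cdot 18 = 0$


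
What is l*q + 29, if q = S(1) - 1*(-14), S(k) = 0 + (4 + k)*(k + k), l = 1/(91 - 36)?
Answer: 1619/55 ≈ 29.436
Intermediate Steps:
l = 1/55 ≈ 0.018182
S(k) = 2*k*(4 + k) (S(k) = 0 + (4 + k)*(2*k) = 0 + 2*k*(4 + k) = 2*k*(4 + k))
q = 24 (q = 2*1*(4 + 1) - 1*(-14) = 2*1*5 + 14 = 10 + 14 = 24)
l*q + 29 = (1/55)*24 + 29 = 24/55 + 29 = 1619/55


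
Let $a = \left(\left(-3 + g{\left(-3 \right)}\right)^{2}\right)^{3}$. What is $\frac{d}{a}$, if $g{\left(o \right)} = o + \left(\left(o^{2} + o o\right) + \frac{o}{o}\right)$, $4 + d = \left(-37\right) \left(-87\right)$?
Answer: $\frac{3215}{4826809} \approx 0.00066607$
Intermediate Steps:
$d = 3215$ ($d = -4 - -3219 = -4 + 3219 = 3215$)
$g{\left(o \right)} = 1 + o + 2 o^{2}$ ($g{\left(o \right)} = o + \left(\left(o^{2} + o^{2}\right) + 1\right) = o + \left(2 o^{2} + 1\right) = o + \left(1 + 2 o^{2}\right) = 1 + o + 2 o^{2}$)
$a = 4826809$ ($a = \left(\left(-3 + \left(1 - 3 + 2 \left(-3\right)^{2}\right)\right)^{2}\right)^{3} = \left(\left(-3 + \left(1 - 3 + 2 \cdot 9\right)\right)^{2}\right)^{3} = \left(\left(-3 + \left(1 - 3 + 18\right)\right)^{2}\right)^{3} = \left(\left(-3 + 16\right)^{2}\right)^{3} = \left(13^{2}\right)^{3} = 169^{3} = 4826809$)
$\frac{d}{a} = \frac{3215}{4826809}$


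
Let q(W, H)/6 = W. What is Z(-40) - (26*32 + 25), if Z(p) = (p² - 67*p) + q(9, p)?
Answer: 3477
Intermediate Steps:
q(W, H) = 6*W
Z(p) = 54 + p² - 67*p (Z(p) = (p² - 67*p) + 6*9 = (p² - 67*p) + 54 = 54 + p² - 67*p)
Z(-40) - (26*32 + 25) = (54 + (-40)² - 67*(-40)) - (26*32 + 25) = (54 + 1600 + 2680) - (832 + 25) = 4334 - 1*857 = 4334 - 857 = 3477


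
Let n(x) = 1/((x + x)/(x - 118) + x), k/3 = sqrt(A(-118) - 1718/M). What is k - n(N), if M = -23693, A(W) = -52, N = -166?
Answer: 71/11703 + 9*I*sqrt(3238880486)/23693 ≈ 0.0060668 + 21.618*I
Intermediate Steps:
k = 9*I*sqrt(3238880486)/23693 (k = 3*sqrt(-52 - 1718/(-23693)) = 3*sqrt(-52 - 1718*(-1/23693)) = 3*sqrt(-52 + 1718/23693) = 3*sqrt(-1230318/23693) = 3*(3*I*sqrt(3238880486)/23693) = 9*I*sqrt(3238880486)/23693 ≈ 21.618*I)
n(x) = 1/(x + 2*x/(-118 + x)) (n(x) = 1/((2*x)/(-118 + x) + x) = 1/(2*x/(-118 + x) + x) = 1/(x + 2*x/(-118 + x)))
k - n(N) = 9*I*sqrt(3238880486)/23693 - (-118 - 166)/((-166)*(-116 - 166)) = 9*I*sqrt(3238880486)/23693 - (-1)*(-284)/(166*(-282)) = 9*I*sqrt(3238880486)/23693 - (-1)*(-1)*(-284)/(166*282) = 9*I*sqrt(3238880486)/23693 - 1*(-71/11703) = 9*I*sqrt(3238880486)/23693 + 71/11703 = 71/11703 + 9*I*sqrt(3238880486)/23693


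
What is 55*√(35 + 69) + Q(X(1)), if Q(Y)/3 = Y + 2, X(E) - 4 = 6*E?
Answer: 36 + 110*√26 ≈ 596.89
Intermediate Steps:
X(E) = 4 + 6*E
Q(Y) = 6 + 3*Y (Q(Y) = 3*(Y + 2) = 3*(2 + Y) = 6 + 3*Y)
55*√(35 + 69) + Q(X(1)) = 55*√(35 + 69) + (6 + 3*(4 + 6*1)) = 55*√104 + (6 + 3*(4 + 6)) = 55*(2*√26) + (6 + 3*10) = 110*√26 + (6 + 30) = 110*√26 + 36 = 36 + 110*√26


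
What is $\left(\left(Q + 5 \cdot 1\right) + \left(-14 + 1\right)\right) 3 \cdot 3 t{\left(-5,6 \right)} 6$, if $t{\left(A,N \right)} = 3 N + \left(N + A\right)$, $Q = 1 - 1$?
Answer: $-8208$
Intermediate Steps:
$Q = 0$ ($Q = 1 - 1 = 0$)
$t{\left(A,N \right)} = A + 4 N$ ($t{\left(A,N \right)} = 3 N + \left(A + N\right) = A + 4 N$)
$\left(\left(Q + 5 \cdot 1\right) + \left(-14 + 1\right)\right) 3 \cdot 3 t{\left(-5,6 \right)} 6 = \left(\left(0 + 5 \cdot 1\right) + \left(-14 + 1\right)\right) 3 \cdot 3 \left(-5 + 4 \cdot 6\right) 6 = \left(\left(0 + 5\right) - 13\right) 3 \cdot 3 \left(-5 + 24\right) 6 = \left(5 - 13\right) 3 \cdot 3 \cdot 19 \cdot 6 = \left(-8\right) 3 \cdot 57 \cdot 6 = \left(-24\right) 342 = -8208$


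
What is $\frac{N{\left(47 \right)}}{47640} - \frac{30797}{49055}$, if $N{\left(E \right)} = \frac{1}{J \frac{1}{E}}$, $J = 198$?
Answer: $- \frac{58099434451}{92544415920} \approx -0.6278$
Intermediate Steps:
$N{\left(E \right)} = \frac{E}{198}$ ($N{\left(E \right)} = \frac{1}{198 \frac{1}{E}} = \frac{E}{198}$)
$\frac{N{\left(47 \right)}}{47640} - \frac{30797}{49055} = \frac{\frac{1}{198} \cdot 47}{47640} - \frac{30797}{49055} = \frac{47}{198} \cdot \frac{1}{47640} - \frac{30797}{49055} = \frac{47}{9432720} - \frac{30797}{49055} = - \frac{58099434451}{92544415920}$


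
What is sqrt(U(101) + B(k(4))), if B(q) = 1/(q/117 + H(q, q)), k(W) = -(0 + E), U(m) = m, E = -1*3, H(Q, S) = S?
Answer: sqrt(1410926)/118 ≈ 10.066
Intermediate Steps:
E = -3
k(W) = 3 (k(W) = -(0 - 3) = -1*(-3) = 3)
B(q) = 117/(118*q) (B(q) = 1/(q/117 + q) = 1/(118*q/117) = 117/(118*q))
sqrt(U(101) + B(k(4))) = sqrt(101 + (117/118)/3) = sqrt(101 + (117/118)*(1/3)) = sqrt(101 + 39/118) = sqrt(11957/118) = sqrt(1410926)/118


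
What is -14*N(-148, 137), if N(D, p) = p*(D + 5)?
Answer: 274274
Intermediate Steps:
N(D, p) = p*(5 + D)
-14*N(-148, 137) = -1918*(5 - 148) = -1918*(-143) = -14*(-19591) = 274274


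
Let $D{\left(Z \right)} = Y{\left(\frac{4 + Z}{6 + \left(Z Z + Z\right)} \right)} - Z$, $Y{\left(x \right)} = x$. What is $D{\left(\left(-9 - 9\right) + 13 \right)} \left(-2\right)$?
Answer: $- \frac{129}{13} \approx -9.9231$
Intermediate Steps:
$D{\left(Z \right)} = - Z + \frac{4 + Z}{6 + Z + Z^{2}}$ ($D{\left(Z \right)} = \frac{4 + Z}{6 + \left(Z Z + Z\right)} - Z = \frac{4 + Z}{6 + \left(Z^{2} + Z\right)} - Z = \frac{4 + Z}{6 + \left(Z + Z^{2}\right)} - Z = \frac{4 + Z}{6 + Z + Z^{2}} - Z = - Z + \frac{4 + Z}{6 + Z + Z^{2}}$)
$D{\left(\left(-9 - 9\right) + 13 \right)} \left(-2\right) = \frac{4 + \left(\left(-9 - 9\right) + 13\right) - \left(\left(-9 - 9\right) + 13\right) \left(6 + \left(\left(-9 - 9\right) + 13\right) + \left(\left(-9 - 9\right) + 13\right)^{2}\right)}{6 + \left(\left(-9 - 9\right) + 13\right) + \left(\left(-9 - 9\right) + 13\right)^{2}} \left(-2\right) = \frac{4 + \left(-18 + 13\right) - \left(-18 + 13\right) \left(6 + \left(-18 + 13\right) + \left(-18 + 13\right)^{2}\right)}{6 + \left(-18 + 13\right) + \left(-18 + 13\right)^{2}} \left(-2\right) = \frac{4 - 5 - - 5 \left(6 - 5 + \left(-5\right)^{2}\right)}{6 - 5 + \left(-5\right)^{2}} \left(-2\right) = \frac{4 - 5 - - 5 \left(6 - 5 + 25\right)}{6 - 5 + 25} \left(-2\right) = \frac{4 - 5 - \left(-5\right) 26}{26} \left(-2\right) = \frac{4 - 5 + 130}{26} \left(-2\right) = \frac{1}{26} \cdot 129 \left(-2\right) = \frac{129}{26} \left(-2\right) = - \frac{129}{13}$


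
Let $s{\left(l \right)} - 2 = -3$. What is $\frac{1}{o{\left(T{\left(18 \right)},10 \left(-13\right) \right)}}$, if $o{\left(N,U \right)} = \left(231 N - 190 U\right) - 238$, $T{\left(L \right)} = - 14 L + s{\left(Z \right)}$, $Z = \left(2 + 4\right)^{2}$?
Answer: $- \frac{1}{33981} \approx -2.9428 \cdot 10^{-5}$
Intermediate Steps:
$Z = 36$ ($Z = 6^{2} = 36$)
$s{\left(l \right)} = -1$ ($s{\left(l \right)} = 2 - 3 = -1$)
$T{\left(L \right)} = -1 - 14 L$ ($T{\left(L \right)} = - 14 L - 1 = -1 - 14 L$)
$o{\left(N,U \right)} = -238 - 190 U + 231 N$ ($o{\left(N,U \right)} = \left(- 190 U + 231 N\right) - 238 = -238 - 190 U + 231 N$)
$\frac{1}{o{\left(T{\left(18 \right)},10 \left(-13\right) \right)}} = \frac{1}{-238 - 190 \cdot 10 \left(-13\right) + 231 \left(-1 - 252\right)} = \frac{1}{-238 - -24700 + 231 \left(-1 - 252\right)} = \frac{1}{-238 + 24700 + 231 \left(-253\right)} = \frac{1}{-238 + 24700 - 58443} = \frac{1}{-33981} = - \frac{1}{33981}$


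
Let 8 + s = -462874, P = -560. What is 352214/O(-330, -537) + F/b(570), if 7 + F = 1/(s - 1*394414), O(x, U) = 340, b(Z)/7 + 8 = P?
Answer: 300140453515141/289731756160 ≈ 1035.9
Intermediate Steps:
s = -462882 (s = -8 - 462874 = -462882)
b(Z) = -3976 (b(Z) = -56 + 7*(-560) = -56 - 3920 = -3976)
F = -6001073/857296 (F = -7 + 1/(-462882 - 1*394414) = -7 + 1/(-462882 - 394414) = -7 + 1/(-857296) = -7 - 1/857296 = -6001073/857296 ≈ -7.0000)
352214/O(-330, -537) + F/b(570) = 352214/340 - 6001073/857296/(-3976) = 352214*(1/340) - 6001073/857296*(-1/3976) = 176107/170 + 6001073/3408608896 = 300140453515141/289731756160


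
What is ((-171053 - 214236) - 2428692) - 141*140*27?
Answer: -3346961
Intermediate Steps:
((-171053 - 214236) - 2428692) - 141*140*27 = (-385289 - 2428692) - 19740*27 = -2813981 - 532980 = -3346961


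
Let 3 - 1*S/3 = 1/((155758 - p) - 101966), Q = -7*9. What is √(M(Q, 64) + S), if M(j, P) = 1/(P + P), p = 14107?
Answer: √3631687134770/634960 ≈ 3.0013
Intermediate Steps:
Q = -63
M(j, P) = 1/(2*P)
S = 357162/39685 (S = 9 - 3/((155758 - 1*14107) - 101966) = 9 - 3/((155758 - 14107) - 101966) = 9 - 3/(141651 - 101966) = 9 - 3/39685 = 357162/39685 ≈ 8.9999)
√(M(Q, 64) + S) = √((½)/64 + 357162/39685) = √((½)*(1/64) + 357162/39685) = √(1/128 + 357162/39685) = √(45756421/5079680) = √3631687134770/634960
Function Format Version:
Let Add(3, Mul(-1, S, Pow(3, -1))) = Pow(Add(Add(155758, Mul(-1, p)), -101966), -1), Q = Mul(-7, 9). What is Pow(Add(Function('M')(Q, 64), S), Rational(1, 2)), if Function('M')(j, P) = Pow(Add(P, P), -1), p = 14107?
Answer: Mul(Rational(1, 634960), Pow(3631687134770, Rational(1, 2))) ≈ 3.0013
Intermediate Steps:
Q = -63
Function('M')(j, P) = Mul(Rational(1, 2), Pow(P, -1)) (Function('M')(j, P) = Pow(Mul(2, P), -1) = Mul(Rational(1, 2), Pow(P, -1)))
S = Rational(357162, 39685) (S = Add(9, Mul(-3, Pow(Add(Add(155758, Mul(-1, 14107)), -101966), -1))) = Add(9, Mul(-3, Pow(Add(Add(155758, -14107), -101966), -1))) = Add(9, Mul(-3, Pow(Add(141651, -101966), -1))) = Add(9, Mul(-3, Pow(39685, -1))) = Add(9, Mul(-3, Rational(1, 39685))) = Add(9, Rational(-3, 39685)) = Rational(357162, 39685) ≈ 8.9999)
Pow(Add(Function('M')(Q, 64), S), Rational(1, 2)) = Pow(Add(Mul(Rational(1, 2), Pow(64, -1)), Rational(357162, 39685)), Rational(1, 2)) = Pow(Add(Mul(Rational(1, 2), Rational(1, 64)), Rational(357162, 39685)), Rational(1, 2)) = Pow(Add(Rational(1, 128), Rational(357162, 39685)), Rational(1, 2)) = Pow(Rational(45756421, 5079680), Rational(1, 2)) = Mul(Rational(1, 634960), Pow(3631687134770, Rational(1, 2)))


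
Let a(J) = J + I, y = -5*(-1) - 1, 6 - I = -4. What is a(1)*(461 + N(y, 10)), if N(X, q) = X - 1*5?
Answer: 5060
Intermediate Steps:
I = 10 (I = 6 - 1*(-4) = 6 + 4 = 10)
y = 4 (y = 5 - 1 = 4)
N(X, q) = -5 + X (N(X, q) = X - 5 = -5 + X)
a(J) = 10 + J (a(J) = J + 10 = 10 + J)
a(1)*(461 + N(y, 10)) = (10 + 1)*(461 + (-5 + 4)) = 11*(461 - 1) = 11*460 = 5060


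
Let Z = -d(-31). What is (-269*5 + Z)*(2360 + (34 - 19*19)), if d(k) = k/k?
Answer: -2736418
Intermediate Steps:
d(k) = 1
Z = -1 (Z = -1*1 = -1)
(-269*5 + Z)*(2360 + (34 - 19*19)) = (-269*5 - 1)*(2360 + (34 - 19*19)) = (-1345 - 1)*(2360 + (34 - 361)) = -1346*(2360 - 327) = -1346*2033 = -2736418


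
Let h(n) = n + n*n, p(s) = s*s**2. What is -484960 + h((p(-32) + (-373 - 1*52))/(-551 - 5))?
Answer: -148798364003/309136 ≈ -4.8134e+5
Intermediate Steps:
p(s) = s**3
h(n) = n + n**2
-484960 + h((p(-32) + (-373 - 1*52))/(-551 - 5)) = -484960 + (((-32)**3 + (-373 - 1*52))/(-551 - 5))*(1 + ((-32)**3 + (-373 - 1*52))/(-551 - 5)) = -484960 + ((-32768 + (-373 - 52))/(-556))*(1 + (-32768 + (-373 - 52))/(-556)) = -484960 + ((-32768 - 425)*(-1/556))*(1 + (-32768 - 425)*(-1/556)) = -484960 + (-33193*(-1/556))*(1 - 33193*(-1/556)) = -484960 + 33193*(1 + 33193/556)/556 = -484960 + (33193/556)*(33749/556) = -484960 + 1120230557/309136 = -148798364003/309136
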